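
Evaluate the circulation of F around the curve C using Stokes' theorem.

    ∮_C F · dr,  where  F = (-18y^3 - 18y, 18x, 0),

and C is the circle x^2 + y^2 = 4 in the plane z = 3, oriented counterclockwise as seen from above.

Let S be the flat disk x^2 + y^2 ≤ 4 in the plane z = 3, with upward unit normal n̂ = ẑ. By Stokes' theorem,

    ∮_C F · dr = ∬_S (∇ × F) · n̂ dS = ∬_D (curl F)_z dA,

where D is the disk x^2 + y^2 ≤ 4.

Compute the curl of F = (-18y^3 - 18y, 18x, 0):
    (∇ × F)_x = ∂F_z/∂y - ∂F_y/∂z = 0,
    (∇ × F)_y = ∂F_x/∂z - ∂F_z/∂x = 0,
    (∇ × F)_z = ∂F_y/∂x - ∂F_x/∂y = 54y^2 + 36.

On z = 3, (curl F)_z = 54y^2 + 36.

Convert to polar (x = r cos θ, y = r sin θ, dA = r dr dθ); the integrand becomes 54r^2sin(θ)^2 + 36, so

    ∬_D (curl F)_z dA = ∫_0^{2π} ∫_0^{2} (54r^2sin(θ)^2 + 36) · r dr dθ.

Inner (r from 0 to 2): 216sin(θ)^2 + 72.
Outer (θ from 0 to 2π): 360π.

Therefore ∮_C F · dr = 360π.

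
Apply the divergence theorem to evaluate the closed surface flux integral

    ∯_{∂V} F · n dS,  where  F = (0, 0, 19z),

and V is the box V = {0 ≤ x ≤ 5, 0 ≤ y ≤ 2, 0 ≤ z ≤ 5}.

By the divergence theorem,

    ∯_{∂V} F · n dS = ∭_V (∇ · F) dV.

Compute the divergence:
    ∇ · F = ∂F_x/∂x + ∂F_y/∂y + ∂F_z/∂z = 0 + 0 + 19 = 19.

V is a rectangular box, so dV = dx dy dz with 0 ≤ x ≤ 5, 0 ≤ y ≤ 2, 0 ≤ z ≤ 5.

Integrate (19) over V as an iterated integral:

    ∭_V (∇·F) dV = ∫_0^{5} ∫_0^{2} ∫_0^{5} (19) dz dy dx.

Inner (z from 0 to 5): 95.
Middle (y from 0 to 2): 190.
Outer (x from 0 to 5): 950.

Therefore ∯_{∂V} F · n dS = 950.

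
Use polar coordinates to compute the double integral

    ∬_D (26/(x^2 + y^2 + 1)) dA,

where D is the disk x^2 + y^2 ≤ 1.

The region D is 0 ≤ r ≤ 1, 0 ≤ θ ≤ 2π in polar coordinates, where x = r cos(θ), y = r sin(θ), and dA = r dr dθ.

Under the substitution, the integrand becomes 26/(r^2 + 1), so

    ∬_D (26/(x^2 + y^2 + 1)) dA = ∫_{0}^{2π} ∫_{0}^{1} (26/(r^2 + 1)) · r dr dθ.

Inner integral (in r): ∫_{0}^{1} (26/(r^2 + 1)) · r dr = log(8192).

Outer integral (in θ): ∫_{0}^{2π} (log(8192)) dθ = 26π log(2).

Therefore ∬_D (26/(x^2 + y^2 + 1)) dA = 26π log(2).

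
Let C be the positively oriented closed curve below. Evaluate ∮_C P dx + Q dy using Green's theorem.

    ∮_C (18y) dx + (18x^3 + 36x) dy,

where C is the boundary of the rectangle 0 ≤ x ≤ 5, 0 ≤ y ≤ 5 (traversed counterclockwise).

Green's theorem converts the closed line integral into a double integral over the enclosed region D:

    ∮_C P dx + Q dy = ∬_D (∂Q/∂x - ∂P/∂y) dA.

Here P = 18y, Q = 18x^3 + 36x, so

    ∂Q/∂x = 54x^2 + 36,    ∂P/∂y = 18,
    ∂Q/∂x - ∂P/∂y = 54x^2 + 18.

D is the region 0 ≤ x ≤ 5, 0 ≤ y ≤ 5. Evaluating the double integral:

    ∬_D (54x^2 + 18) dA = ∫_0^{5} ∫_0^{5} (54x^2 + 18) dy dx.

Inner (y from 0 to 5): 270x^2 + 90.
Outer (x from 0 to 5): 11700.

Therefore ∮_C P dx + Q dy = 11700.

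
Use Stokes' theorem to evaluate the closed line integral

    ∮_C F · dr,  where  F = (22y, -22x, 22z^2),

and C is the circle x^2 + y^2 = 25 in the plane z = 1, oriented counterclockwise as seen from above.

Let S be the flat disk x^2 + y^2 ≤ 25 in the plane z = 1, with upward unit normal n̂ = ẑ. By Stokes' theorem,

    ∮_C F · dr = ∬_S (∇ × F) · n̂ dS = ∬_D (curl F)_z dA,

where D is the disk x^2 + y^2 ≤ 25.

Compute the curl of F = (22y, -22x, 22z^2):
    (∇ × F)_x = ∂F_z/∂y - ∂F_y/∂z = 0,
    (∇ × F)_y = ∂F_x/∂z - ∂F_z/∂x = 0,
    (∇ × F)_z = ∂F_y/∂x - ∂F_x/∂y = -44.

On z = 1, (curl F)_z = -44.

Convert to polar (x = r cos θ, y = r sin θ, dA = r dr dθ); the integrand becomes -44, so

    ∬_D (curl F)_z dA = ∫_0^{2π} ∫_0^{5} (-44) · r dr dθ.

Inner (r from 0 to 5): -550.
Outer (θ from 0 to 2π): -1100π.

Therefore ∮_C F · dr = -1100π.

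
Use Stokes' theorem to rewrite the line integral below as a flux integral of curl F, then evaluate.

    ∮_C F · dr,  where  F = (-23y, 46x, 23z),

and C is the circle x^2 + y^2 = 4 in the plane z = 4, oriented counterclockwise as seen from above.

Let S be the flat disk x^2 + y^2 ≤ 4 in the plane z = 4, with upward unit normal n̂ = ẑ. By Stokes' theorem,

    ∮_C F · dr = ∬_S (∇ × F) · n̂ dS = ∬_D (curl F)_z dA,

where D is the disk x^2 + y^2 ≤ 4.

Compute the curl of F = (-23y, 46x, 23z):
    (∇ × F)_x = ∂F_z/∂y - ∂F_y/∂z = 0,
    (∇ × F)_y = ∂F_x/∂z - ∂F_z/∂x = 0,
    (∇ × F)_z = ∂F_y/∂x - ∂F_x/∂y = 69.

On z = 4, (curl F)_z = 69.

Convert to polar (x = r cos θ, y = r sin θ, dA = r dr dθ); the integrand becomes 69, so

    ∬_D (curl F)_z dA = ∫_0^{2π} ∫_0^{2} (69) · r dr dθ.

Inner (r from 0 to 2): 138.
Outer (θ from 0 to 2π): 276π.

Therefore ∮_C F · dr = 276π.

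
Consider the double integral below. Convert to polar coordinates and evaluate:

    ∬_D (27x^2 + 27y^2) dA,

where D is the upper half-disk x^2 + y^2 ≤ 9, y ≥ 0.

The region D is 0 ≤ r ≤ 3, 0 ≤ θ ≤ π in polar coordinates, where x = r cos(θ), y = r sin(θ), and dA = r dr dθ.

Under the substitution, the integrand becomes 27r^2, so

    ∬_D (27x^2 + 27y^2) dA = ∫_{0}^{π} ∫_{0}^{3} (27r^2) · r dr dθ.

Inner integral (in r): ∫_{0}^{3} (27r^2) · r dr = 2187/4.

Outer integral (in θ): ∫_{0}^{π} (2187/4) dθ = 2187π/4.

Therefore ∬_D (27x^2 + 27y^2) dA = 2187π/4.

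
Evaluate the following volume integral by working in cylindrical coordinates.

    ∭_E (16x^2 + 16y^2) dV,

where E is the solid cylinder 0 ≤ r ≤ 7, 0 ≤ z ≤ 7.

In cylindrical coordinates, x = r cos(θ), y = r sin(θ), z = z, and dV = r dr dθ dz.

The integrand becomes 16r^2, so

    ∭_E (16x^2 + 16y^2) dV = ∫_{0}^{2π} ∫_{0}^{7} ∫_{0}^{7} (16r^2) · r dz dr dθ.

Inner (z): 112r^3.
Middle (r from 0 to 7): 67228.
Outer (θ): 134456π.

Therefore the triple integral equals 134456π.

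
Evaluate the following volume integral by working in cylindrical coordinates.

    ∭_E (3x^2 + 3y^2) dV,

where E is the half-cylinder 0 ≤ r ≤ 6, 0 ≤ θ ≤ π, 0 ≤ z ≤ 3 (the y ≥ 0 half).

In cylindrical coordinates, x = r cos(θ), y = r sin(θ), z = z, and dV = r dr dθ dz.

The integrand becomes 3r^2, so

    ∭_E (3x^2 + 3y^2) dV = ∫_{0}^{π} ∫_{0}^{6} ∫_{0}^{3} (3r^2) · r dz dr dθ.

Inner (z): 9r^3.
Middle (r from 0 to 6): 2916.
Outer (θ): 2916π.

Therefore the triple integral equals 2916π.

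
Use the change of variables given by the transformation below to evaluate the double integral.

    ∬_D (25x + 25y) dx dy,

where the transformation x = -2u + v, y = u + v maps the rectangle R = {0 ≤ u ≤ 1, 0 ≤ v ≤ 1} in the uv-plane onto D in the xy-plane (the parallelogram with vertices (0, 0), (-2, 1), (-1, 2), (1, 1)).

Compute the Jacobian determinant of (x, y) with respect to (u, v):

    ∂(x,y)/∂(u,v) = | -2  1 | = (-2)(1) - (1)(1) = -3.
                   | 1  1 |

Its absolute value is |J| = 3 (the area scaling factor).

Substituting x = -2u + v, y = u + v into the integrand,

    25x + 25y → -25u + 50v,

so the integral becomes

    ∬_R (-25u + 50v) · |J| du dv = ∫_0^1 ∫_0^1 (-75u + 150v) dv du.

Inner (v): 75 - 75u.
Outer (u): 75/2.

Therefore ∬_D (25x + 25y) dx dy = 75/2.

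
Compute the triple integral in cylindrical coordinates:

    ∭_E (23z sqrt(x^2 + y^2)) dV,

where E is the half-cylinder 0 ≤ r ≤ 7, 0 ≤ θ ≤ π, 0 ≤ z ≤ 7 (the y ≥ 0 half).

In cylindrical coordinates, x = r cos(θ), y = r sin(θ), z = z, and dV = r dr dθ dz.

The integrand becomes 23r z, so

    ∭_E (23z sqrt(x^2 + y^2)) dV = ∫_{0}^{π} ∫_{0}^{7} ∫_{0}^{7} (23r z) · r dz dr dθ.

Inner (z): 1127r^2/2.
Middle (r from 0 to 7): 386561/6.
Outer (θ): 386561π/6.

Therefore the triple integral equals 386561π/6.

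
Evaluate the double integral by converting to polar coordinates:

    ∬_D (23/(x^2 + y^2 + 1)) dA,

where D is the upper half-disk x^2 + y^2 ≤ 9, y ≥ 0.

The region D is 0 ≤ r ≤ 3, 0 ≤ θ ≤ π in polar coordinates, where x = r cos(θ), y = r sin(θ), and dA = r dr dθ.

Under the substitution, the integrand becomes 23/(r^2 + 1), so

    ∬_D (23/(x^2 + y^2 + 1)) dA = ∫_{0}^{π} ∫_{0}^{3} (23/(r^2 + 1)) · r dr dθ.

Inner integral (in r): ∫_{0}^{3} (23/(r^2 + 1)) · r dr = 23log(10)/2.

Outer integral (in θ): ∫_{0}^{π} (23log(10)/2) dθ = 23π log(10)/2.

Therefore ∬_D (23/(x^2 + y^2 + 1)) dA = 23π log(10)/2.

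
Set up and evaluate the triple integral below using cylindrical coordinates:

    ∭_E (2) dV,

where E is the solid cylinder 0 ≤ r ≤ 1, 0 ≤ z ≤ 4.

In cylindrical coordinates, x = r cos(θ), y = r sin(θ), z = z, and dV = r dr dθ dz.

The integrand becomes 2, so

    ∭_E (2) dV = ∫_{0}^{2π} ∫_{0}^{1} ∫_{0}^{4} (2) · r dz dr dθ.

Inner (z): 8r.
Middle (r from 0 to 1): 4.
Outer (θ): 8π.

Therefore the triple integral equals 8π.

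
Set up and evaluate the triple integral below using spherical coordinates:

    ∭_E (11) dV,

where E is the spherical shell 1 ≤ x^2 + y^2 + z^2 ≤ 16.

In spherical coordinates, x = ρ sin(φ) cos(θ), y = ρ sin(φ) sin(θ), z = ρ cos(φ), and dV = ρ^2 sin(φ) dρ dφ dθ.

The integrand becomes 11, so

    ∭_E (11) dV = ∫_{0}^{2π} ∫_{0}^{π} ∫_{1}^{4} (11) · ρ^2 sin(φ) dρ dφ dθ.

Inner (ρ): 231sin(φ).
Middle (φ): 462.
Outer (θ): 924π.

Therefore the triple integral equals 924π.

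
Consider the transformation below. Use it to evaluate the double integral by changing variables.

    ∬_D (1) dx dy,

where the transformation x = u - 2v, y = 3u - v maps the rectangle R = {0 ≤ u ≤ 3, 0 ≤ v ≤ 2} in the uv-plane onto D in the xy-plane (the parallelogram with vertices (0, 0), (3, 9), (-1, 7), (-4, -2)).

Compute the Jacobian determinant of (x, y) with respect to (u, v):

    ∂(x,y)/∂(u,v) = | 1  -2 | = (1)(-1) - (-2)(3) = 5.
                   | 3  -1 |

Its absolute value is |J| = 5 (the area scaling factor).

Substituting x = u - 2v, y = 3u - v into the integrand,

    1 → 1,

so the integral becomes

    ∬_R (1) · |J| du dv = ∫_0^3 ∫_0^2 (5) dv du.

Inner (v): 10.
Outer (u): 30.

Therefore ∬_D (1) dx dy = 30.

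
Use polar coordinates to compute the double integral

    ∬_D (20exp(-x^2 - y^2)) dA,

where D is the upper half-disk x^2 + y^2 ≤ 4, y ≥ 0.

The region D is 0 ≤ r ≤ 2, 0 ≤ θ ≤ π in polar coordinates, where x = r cos(θ), y = r sin(θ), and dA = r dr dθ.

Under the substitution, the integrand becomes 20exp(-r^2), so

    ∬_D (20exp(-x^2 - y^2)) dA = ∫_{0}^{π} ∫_{0}^{2} (20exp(-r^2)) · r dr dθ.

Inner integral (in r): ∫_{0}^{2} (20exp(-r^2)) · r dr = 10 - 10exp(-4).

Outer integral (in θ): ∫_{0}^{π} (10 - 10exp(-4)) dθ = -10π exp(-4) + 10π.

Therefore ∬_D (20exp(-x^2 - y^2)) dA = -10π exp(-4) + 10π.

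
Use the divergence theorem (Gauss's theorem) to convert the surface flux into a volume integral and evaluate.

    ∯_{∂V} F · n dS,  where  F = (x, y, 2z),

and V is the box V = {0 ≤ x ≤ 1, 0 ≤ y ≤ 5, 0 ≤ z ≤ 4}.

By the divergence theorem,

    ∯_{∂V} F · n dS = ∭_V (∇ · F) dV.

Compute the divergence:
    ∇ · F = ∂F_x/∂x + ∂F_y/∂y + ∂F_z/∂z = 1 + 1 + 2 = 4.

V is a rectangular box, so dV = dx dy dz with 0 ≤ x ≤ 1, 0 ≤ y ≤ 5, 0 ≤ z ≤ 4.

Integrate (4) over V as an iterated integral:

    ∭_V (∇·F) dV = ∫_0^{1} ∫_0^{5} ∫_0^{4} (4) dz dy dx.

Inner (z from 0 to 4): 16.
Middle (y from 0 to 5): 80.
Outer (x from 0 to 1): 80.

Therefore ∯_{∂V} F · n dS = 80.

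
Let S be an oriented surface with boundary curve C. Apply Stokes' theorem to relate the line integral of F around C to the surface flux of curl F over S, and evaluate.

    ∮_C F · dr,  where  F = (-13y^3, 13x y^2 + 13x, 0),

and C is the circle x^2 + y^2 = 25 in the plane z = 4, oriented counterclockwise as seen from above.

Let S be the flat disk x^2 + y^2 ≤ 25 in the plane z = 4, with upward unit normal n̂ = ẑ. By Stokes' theorem,

    ∮_C F · dr = ∬_S (∇ × F) · n̂ dS = ∬_D (curl F)_z dA,

where D is the disk x^2 + y^2 ≤ 25.

Compute the curl of F = (-13y^3, 13x y^2 + 13x, 0):
    (∇ × F)_x = ∂F_z/∂y - ∂F_y/∂z = 0,
    (∇ × F)_y = ∂F_x/∂z - ∂F_z/∂x = 0,
    (∇ × F)_z = ∂F_y/∂x - ∂F_x/∂y = 52y^2 + 13.

On z = 4, (curl F)_z = 52y^2 + 13.

Convert to polar (x = r cos θ, y = r sin θ, dA = r dr dθ); the integrand becomes 52r^2sin(θ)^2 + 13, so

    ∬_D (curl F)_z dA = ∫_0^{2π} ∫_0^{5} (52r^2sin(θ)^2 + 13) · r dr dθ.

Inner (r from 0 to 5): 8125sin(θ)^2 + 325/2.
Outer (θ from 0 to 2π): 8450π.

Therefore ∮_C F · dr = 8450π.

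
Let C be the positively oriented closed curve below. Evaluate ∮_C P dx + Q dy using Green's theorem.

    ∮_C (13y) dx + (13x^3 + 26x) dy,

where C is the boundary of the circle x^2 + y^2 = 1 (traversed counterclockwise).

Green's theorem converts the closed line integral into a double integral over the enclosed region D:

    ∮_C P dx + Q dy = ∬_D (∂Q/∂x - ∂P/∂y) dA.

Here P = 13y, Q = 13x^3 + 26x, so

    ∂Q/∂x = 39x^2 + 26,    ∂P/∂y = 13,
    ∂Q/∂x - ∂P/∂y = 39x^2 + 13.

D is the region x^2 + y^2 ≤ 1. Evaluating the double integral:

In polar coordinates (x = r cos θ, y = r sin θ, dA = r dr dθ) the integrand becomes 39r^2cos(θ)^2 + 13, so

    ∬_D (39x^2 + 13) dA = ∫_0^{2π} ∫_0^{1} (39r^2cos(θ)^2 + 13) · r dr dθ.

Inner (r from 0 to 1): 39cos(θ)^2/4 + 13/2.
Outer (θ from 0 to 2π): 91π/4.

Therefore ∮_C P dx + Q dy = 91π/4.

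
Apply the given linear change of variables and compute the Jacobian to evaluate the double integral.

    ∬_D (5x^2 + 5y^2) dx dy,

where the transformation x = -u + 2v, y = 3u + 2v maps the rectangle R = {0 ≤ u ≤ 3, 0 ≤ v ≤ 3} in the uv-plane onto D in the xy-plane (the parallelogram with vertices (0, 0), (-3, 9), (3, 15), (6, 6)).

Compute the Jacobian determinant of (x, y) with respect to (u, v):

    ∂(x,y)/∂(u,v) = | -1  2 | = (-1)(2) - (2)(3) = -8.
                   | 3  2 |

Its absolute value is |J| = 8 (the area scaling factor).

Substituting x = -u + 2v, y = 3u + 2v into the integrand,

    5x^2 + 5y^2 → 50u^2 + 40u v + 40v^2,

so the integral becomes

    ∬_R (50u^2 + 40u v + 40v^2) · |J| du dv = ∫_0^3 ∫_0^3 (400u^2 + 320u v + 320v^2) dv du.

Inner (v): 1200u^2 + 1440u + 2880.
Outer (u): 25920.

Therefore ∬_D (5x^2 + 5y^2) dx dy = 25920.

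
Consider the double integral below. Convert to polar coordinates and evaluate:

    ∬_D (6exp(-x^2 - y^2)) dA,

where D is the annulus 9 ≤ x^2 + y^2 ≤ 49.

The region D is 3 ≤ r ≤ 7, 0 ≤ θ ≤ 2π in polar coordinates, where x = r cos(θ), y = r sin(θ), and dA = r dr dθ.

Under the substitution, the integrand becomes 6exp(-r^2), so

    ∬_D (6exp(-x^2 - y^2)) dA = ∫_{0}^{2π} ∫_{3}^{7} (6exp(-r^2)) · r dr dθ.

Inner integral (in r): ∫_{3}^{7} (6exp(-r^2)) · r dr = -(3 - 3exp(40))exp(-49).

Outer integral (in θ): ∫_{0}^{2π} (-(3 - 3exp(40))exp(-49)) dθ = -6π (1 - exp(40))exp(-49).

Therefore ∬_D (6exp(-x^2 - y^2)) dA = -6π (1 - exp(40))exp(-49).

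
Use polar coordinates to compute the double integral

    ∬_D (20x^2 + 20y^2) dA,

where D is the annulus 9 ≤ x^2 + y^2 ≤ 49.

The region D is 3 ≤ r ≤ 7, 0 ≤ θ ≤ 2π in polar coordinates, where x = r cos(θ), y = r sin(θ), and dA = r dr dθ.

Under the substitution, the integrand becomes 20r^2, so

    ∬_D (20x^2 + 20y^2) dA = ∫_{0}^{2π} ∫_{3}^{7} (20r^2) · r dr dθ.

Inner integral (in r): ∫_{3}^{7} (20r^2) · r dr = 11600.

Outer integral (in θ): ∫_{0}^{2π} (11600) dθ = 23200π.

Therefore ∬_D (20x^2 + 20y^2) dA = 23200π.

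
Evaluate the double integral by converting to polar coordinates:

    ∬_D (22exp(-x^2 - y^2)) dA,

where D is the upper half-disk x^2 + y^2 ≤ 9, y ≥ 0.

The region D is 0 ≤ r ≤ 3, 0 ≤ θ ≤ π in polar coordinates, where x = r cos(θ), y = r sin(θ), and dA = r dr dθ.

Under the substitution, the integrand becomes 22exp(-r^2), so

    ∬_D (22exp(-x^2 - y^2)) dA = ∫_{0}^{π} ∫_{0}^{3} (22exp(-r^2)) · r dr dθ.

Inner integral (in r): ∫_{0}^{3} (22exp(-r^2)) · r dr = 11 - 11exp(-9).

Outer integral (in θ): ∫_{0}^{π} (11 - 11exp(-9)) dθ = -11π exp(-9) + 11π.

Therefore ∬_D (22exp(-x^2 - y^2)) dA = -11π exp(-9) + 11π.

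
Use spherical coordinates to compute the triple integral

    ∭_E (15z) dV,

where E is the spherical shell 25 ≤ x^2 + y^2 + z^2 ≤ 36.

In spherical coordinates, x = ρ sin(φ) cos(θ), y = ρ sin(φ) sin(θ), z = ρ cos(φ), and dV = ρ^2 sin(φ) dρ dφ dθ.

The integrand becomes 15ρ cos(φ), so

    ∭_E (15z) dV = ∫_{0}^{2π} ∫_{0}^{π} ∫_{5}^{6} (15ρ cos(φ)) · ρ^2 sin(φ) dρ dφ dθ.

Inner (ρ): 10065sin(2φ)/8.
Middle (φ): 0.
Outer (θ): 0.

Therefore the triple integral equals 0.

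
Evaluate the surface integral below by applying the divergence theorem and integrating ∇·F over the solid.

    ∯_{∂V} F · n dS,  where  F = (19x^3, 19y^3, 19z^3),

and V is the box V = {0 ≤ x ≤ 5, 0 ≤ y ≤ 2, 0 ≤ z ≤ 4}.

By the divergence theorem,

    ∯_{∂V} F · n dS = ∭_V (∇ · F) dV.

Compute the divergence:
    ∇ · F = ∂F_x/∂x + ∂F_y/∂y + ∂F_z/∂z = 57x^2 + 57y^2 + 57z^2.

V is a rectangular box, so dV = dx dy dz with 0 ≤ x ≤ 5, 0 ≤ y ≤ 2, 0 ≤ z ≤ 4.

Integrate (57x^2 + 57y^2 + 57z^2) over V as an iterated integral:

    ∭_V (∇·F) dV = ∫_0^{5} ∫_0^{2} ∫_0^{4} (57x^2 + 57y^2 + 57z^2) dz dy dx.

Inner (z from 0 to 4): 228x^2 + 228y^2 + 1216.
Middle (y from 0 to 2): 456x^2 + 3040.
Outer (x from 0 to 5): 34200.

Therefore ∯_{∂V} F · n dS = 34200.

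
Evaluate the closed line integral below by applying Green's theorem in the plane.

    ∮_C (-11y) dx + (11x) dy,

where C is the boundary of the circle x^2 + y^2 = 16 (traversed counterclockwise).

Green's theorem converts the closed line integral into a double integral over the enclosed region D:

    ∮_C P dx + Q dy = ∬_D (∂Q/∂x - ∂P/∂y) dA.

Here P = -11y, Q = 11x, so

    ∂Q/∂x = 11,    ∂P/∂y = -11,
    ∂Q/∂x - ∂P/∂y = 22.

D is the region x^2 + y^2 ≤ 16. Evaluating the double integral:

In polar coordinates (x = r cos θ, y = r sin θ, dA = r dr dθ) the integrand becomes 22, so

    ∬_D (22) dA = ∫_0^{2π} ∫_0^{4} (22) · r dr dθ.

Inner (r from 0 to 4): 176.
Outer (θ from 0 to 2π): 352π.

Therefore ∮_C P dx + Q dy = 352π.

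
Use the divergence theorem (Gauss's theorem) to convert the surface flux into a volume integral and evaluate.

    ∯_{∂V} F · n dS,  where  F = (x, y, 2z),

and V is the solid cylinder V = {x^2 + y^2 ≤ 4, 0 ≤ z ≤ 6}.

By the divergence theorem,

    ∯_{∂V} F · n dS = ∭_V (∇ · F) dV.

Compute the divergence:
    ∇ · F = ∂F_x/∂x + ∂F_y/∂y + ∂F_z/∂z = 1 + 1 + 2 = 4.

In cylindrical coordinates, x = r cos(θ), y = r sin(θ), z = z, dV = r dr dθ dz, with 0 ≤ r ≤ 2, 0 ≤ θ ≤ 2π, 0 ≤ z ≤ 6.

The integrand, after substitution and multiplying by the volume element, becomes (4) · r, so

    ∭_V (∇·F) dV = ∫_0^{2π} ∫_0^{2} ∫_0^{6} (4) · r dz dr dθ.

Inner (z from 0 to 6): 24r.
Middle (r from 0 to 2): 48.
Outer (θ from 0 to 2π): 96π.

Therefore ∯_{∂V} F · n dS = 96π.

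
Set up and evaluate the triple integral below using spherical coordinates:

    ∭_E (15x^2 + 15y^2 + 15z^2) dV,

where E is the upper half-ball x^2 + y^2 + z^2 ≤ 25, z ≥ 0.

In spherical coordinates, x = ρ sin(φ) cos(θ), y = ρ sin(φ) sin(θ), z = ρ cos(φ), and dV = ρ^2 sin(φ) dρ dφ dθ.

The integrand becomes 15ρ^2, so

    ∭_E (15x^2 + 15y^2 + 15z^2) dV = ∫_{0}^{2π} ∫_{0}^{π/2} ∫_{0}^{5} (15ρ^2) · ρ^2 sin(φ) dρ dφ dθ.

Inner (ρ): 9375sin(φ).
Middle (φ): 9375.
Outer (θ): 18750π.

Therefore the triple integral equals 18750π.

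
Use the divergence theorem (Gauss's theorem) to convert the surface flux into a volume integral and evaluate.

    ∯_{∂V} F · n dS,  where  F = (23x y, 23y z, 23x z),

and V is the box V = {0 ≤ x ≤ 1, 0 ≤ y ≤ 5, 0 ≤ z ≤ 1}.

By the divergence theorem,

    ∯_{∂V} F · n dS = ∭_V (∇ · F) dV.

Compute the divergence:
    ∇ · F = ∂F_x/∂x + ∂F_y/∂y + ∂F_z/∂z = 23y + 23z + 23x = 23x + 23y + 23z.

V is a rectangular box, so dV = dx dy dz with 0 ≤ x ≤ 1, 0 ≤ y ≤ 5, 0 ≤ z ≤ 1.

Integrate (23x + 23y + 23z) over V as an iterated integral:

    ∭_V (∇·F) dV = ∫_0^{1} ∫_0^{5} ∫_0^{1} (23x + 23y + 23z) dz dy dx.

Inner (z from 0 to 1): 23x + 23y + 23/2.
Middle (y from 0 to 5): 115x + 345.
Outer (x from 0 to 1): 805/2.

Therefore ∯_{∂V} F · n dS = 805/2.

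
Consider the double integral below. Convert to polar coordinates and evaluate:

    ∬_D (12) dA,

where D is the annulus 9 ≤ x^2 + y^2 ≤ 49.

The region D is 3 ≤ r ≤ 7, 0 ≤ θ ≤ 2π in polar coordinates, where x = r cos(θ), y = r sin(θ), and dA = r dr dθ.

Under the substitution, the integrand becomes 12, so

    ∬_D (12) dA = ∫_{0}^{2π} ∫_{3}^{7} (12) · r dr dθ.

Inner integral (in r): ∫_{3}^{7} (12) · r dr = 240.

Outer integral (in θ): ∫_{0}^{2π} (240) dθ = 480π.

Therefore ∬_D (12) dA = 480π.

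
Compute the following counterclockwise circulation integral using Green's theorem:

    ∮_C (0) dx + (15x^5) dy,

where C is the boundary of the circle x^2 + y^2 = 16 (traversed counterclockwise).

Green's theorem converts the closed line integral into a double integral over the enclosed region D:

    ∮_C P dx + Q dy = ∬_D (∂Q/∂x - ∂P/∂y) dA.

Here P = 0, Q = 15x^5, so

    ∂Q/∂x = 75x^4,    ∂P/∂y = 0,
    ∂Q/∂x - ∂P/∂y = 75x^4.

D is the region x^2 + y^2 ≤ 16. Evaluating the double integral:

In polar coordinates (x = r cos θ, y = r sin θ, dA = r dr dθ) the integrand becomes 75r^4cos(θ)^4, so

    ∬_D (75x^4) dA = ∫_0^{2π} ∫_0^{4} (75r^4cos(θ)^4) · r dr dθ.

Inner (r from 0 to 4): 51200cos(θ)^4.
Outer (θ from 0 to 2π): 38400π.

Therefore ∮_C P dx + Q dy = 38400π.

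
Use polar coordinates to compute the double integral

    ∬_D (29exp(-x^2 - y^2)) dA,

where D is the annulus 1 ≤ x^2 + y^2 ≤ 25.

The region D is 1 ≤ r ≤ 5, 0 ≤ θ ≤ 2π in polar coordinates, where x = r cos(θ), y = r sin(θ), and dA = r dr dθ.

Under the substitution, the integrand becomes 29exp(-r^2), so

    ∬_D (29exp(-x^2 - y^2)) dA = ∫_{0}^{2π} ∫_{1}^{5} (29exp(-r^2)) · r dr dθ.

Inner integral (in r): ∫_{1}^{5} (29exp(-r^2)) · r dr = -(29 - 29exp(24))exp(-25)/2.

Outer integral (in θ): ∫_{0}^{2π} (-(29 - 29exp(24))exp(-25)/2) dθ = -29π (1 - exp(24))exp(-25).

Therefore ∬_D (29exp(-x^2 - y^2)) dA = -29π (1 - exp(24))exp(-25).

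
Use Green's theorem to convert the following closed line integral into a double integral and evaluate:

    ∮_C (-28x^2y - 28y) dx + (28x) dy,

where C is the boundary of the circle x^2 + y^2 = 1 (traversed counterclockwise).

Green's theorem converts the closed line integral into a double integral over the enclosed region D:

    ∮_C P dx + Q dy = ∬_D (∂Q/∂x - ∂P/∂y) dA.

Here P = -28x^2y - 28y, Q = 28x, so

    ∂Q/∂x = 28,    ∂P/∂y = -28x^2 - 28,
    ∂Q/∂x - ∂P/∂y = 28x^2 + 56.

D is the region x^2 + y^2 ≤ 1. Evaluating the double integral:

In polar coordinates (x = r cos θ, y = r sin θ, dA = r dr dθ) the integrand becomes 28r^2cos(θ)^2 + 56, so

    ∬_D (28x^2 + 56) dA = ∫_0^{2π} ∫_0^{1} (28r^2cos(θ)^2 + 56) · r dr dθ.

Inner (r from 0 to 1): 7cos(θ)^2 + 28.
Outer (θ from 0 to 2π): 63π.

Therefore ∮_C P dx + Q dy = 63π.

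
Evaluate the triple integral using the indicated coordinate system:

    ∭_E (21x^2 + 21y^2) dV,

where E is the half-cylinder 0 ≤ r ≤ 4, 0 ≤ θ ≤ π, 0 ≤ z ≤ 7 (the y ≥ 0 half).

In cylindrical coordinates, x = r cos(θ), y = r sin(θ), z = z, and dV = r dr dθ dz.

The integrand becomes 21r^2, so

    ∭_E (21x^2 + 21y^2) dV = ∫_{0}^{π} ∫_{0}^{4} ∫_{0}^{7} (21r^2) · r dz dr dθ.

Inner (z): 147r^3.
Middle (r from 0 to 4): 9408.
Outer (θ): 9408π.

Therefore the triple integral equals 9408π.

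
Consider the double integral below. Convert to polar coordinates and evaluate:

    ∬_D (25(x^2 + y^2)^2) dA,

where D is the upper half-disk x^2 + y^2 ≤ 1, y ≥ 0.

The region D is 0 ≤ r ≤ 1, 0 ≤ θ ≤ π in polar coordinates, where x = r cos(θ), y = r sin(θ), and dA = r dr dθ.

Under the substitution, the integrand becomes 25r^4, so

    ∬_D (25(x^2 + y^2)^2) dA = ∫_{0}^{π} ∫_{0}^{1} (25r^4) · r dr dθ.

Inner integral (in r): ∫_{0}^{1} (25r^4) · r dr = 25/6.

Outer integral (in θ): ∫_{0}^{π} (25/6) dθ = 25π/6.

Therefore ∬_D (25(x^2 + y^2)^2) dA = 25π/6.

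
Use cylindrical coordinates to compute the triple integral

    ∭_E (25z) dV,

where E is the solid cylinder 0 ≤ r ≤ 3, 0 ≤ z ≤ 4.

In cylindrical coordinates, x = r cos(θ), y = r sin(θ), z = z, and dV = r dr dθ dz.

The integrand becomes 25z, so

    ∭_E (25z) dV = ∫_{0}^{2π} ∫_{0}^{3} ∫_{0}^{4} (25z) · r dz dr dθ.

Inner (z): 200r.
Middle (r from 0 to 3): 900.
Outer (θ): 1800π.

Therefore the triple integral equals 1800π.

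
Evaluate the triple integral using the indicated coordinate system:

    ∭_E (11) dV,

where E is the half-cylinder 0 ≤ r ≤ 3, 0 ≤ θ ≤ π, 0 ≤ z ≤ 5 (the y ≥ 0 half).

In cylindrical coordinates, x = r cos(θ), y = r sin(θ), z = z, and dV = r dr dθ dz.

The integrand becomes 11, so

    ∭_E (11) dV = ∫_{0}^{π} ∫_{0}^{3} ∫_{0}^{5} (11) · r dz dr dθ.

Inner (z): 55r.
Middle (r from 0 to 3): 495/2.
Outer (θ): 495π/2.

Therefore the triple integral equals 495π/2.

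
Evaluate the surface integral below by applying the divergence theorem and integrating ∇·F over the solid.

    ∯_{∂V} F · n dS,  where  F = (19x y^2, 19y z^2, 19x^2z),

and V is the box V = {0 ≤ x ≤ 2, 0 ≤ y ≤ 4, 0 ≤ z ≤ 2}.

By the divergence theorem,

    ∯_{∂V} F · n dS = ∭_V (∇ · F) dV.

Compute the divergence:
    ∇ · F = ∂F_x/∂x + ∂F_y/∂y + ∂F_z/∂z = 19y^2 + 19z^2 + 19x^2 = 19x^2 + 19y^2 + 19z^2.

V is a rectangular box, so dV = dx dy dz with 0 ≤ x ≤ 2, 0 ≤ y ≤ 4, 0 ≤ z ≤ 2.

Integrate (19x^2 + 19y^2 + 19z^2) over V as an iterated integral:

    ∭_V (∇·F) dV = ∫_0^{2} ∫_0^{4} ∫_0^{2} (19x^2 + 19y^2 + 19z^2) dz dy dx.

Inner (z from 0 to 2): 38x^2 + 38y^2 + 152/3.
Middle (y from 0 to 4): 152x^2 + 3040/3.
Outer (x from 0 to 2): 2432.

Therefore ∯_{∂V} F · n dS = 2432.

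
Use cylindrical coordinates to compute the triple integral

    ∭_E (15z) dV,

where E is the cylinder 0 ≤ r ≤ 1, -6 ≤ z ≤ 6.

In cylindrical coordinates, x = r cos(θ), y = r sin(θ), z = z, and dV = r dr dθ dz.

The integrand becomes 15z, so

    ∭_E (15z) dV = ∫_{0}^{2π} ∫_{0}^{1} ∫_{-6}^{6} (15z) · r dz dr dθ.

Inner (z): 0.
Middle (r from 0 to 1): 0.
Outer (θ): 0.

Therefore the triple integral equals 0.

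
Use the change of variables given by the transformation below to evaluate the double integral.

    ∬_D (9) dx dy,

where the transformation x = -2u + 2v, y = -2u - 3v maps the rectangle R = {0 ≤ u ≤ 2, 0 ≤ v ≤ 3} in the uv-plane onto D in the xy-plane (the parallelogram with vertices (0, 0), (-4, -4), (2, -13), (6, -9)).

Compute the Jacobian determinant of (x, y) with respect to (u, v):

    ∂(x,y)/∂(u,v) = | -2  2 | = (-2)(-3) - (2)(-2) = 10.
                   | -2  -3 |

Its absolute value is |J| = 10 (the area scaling factor).

Substituting x = -2u + 2v, y = -2u - 3v into the integrand,

    9 → 9,

so the integral becomes

    ∬_R (9) · |J| du dv = ∫_0^2 ∫_0^3 (90) dv du.

Inner (v): 270.
Outer (u): 540.

Therefore ∬_D (9) dx dy = 540.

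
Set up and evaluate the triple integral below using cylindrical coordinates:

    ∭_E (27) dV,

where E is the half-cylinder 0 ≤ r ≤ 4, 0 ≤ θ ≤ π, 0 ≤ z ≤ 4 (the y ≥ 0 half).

In cylindrical coordinates, x = r cos(θ), y = r sin(θ), z = z, and dV = r dr dθ dz.

The integrand becomes 27, so

    ∭_E (27) dV = ∫_{0}^{π} ∫_{0}^{4} ∫_{0}^{4} (27) · r dz dr dθ.

Inner (z): 108r.
Middle (r from 0 to 4): 864.
Outer (θ): 864π.

Therefore the triple integral equals 864π.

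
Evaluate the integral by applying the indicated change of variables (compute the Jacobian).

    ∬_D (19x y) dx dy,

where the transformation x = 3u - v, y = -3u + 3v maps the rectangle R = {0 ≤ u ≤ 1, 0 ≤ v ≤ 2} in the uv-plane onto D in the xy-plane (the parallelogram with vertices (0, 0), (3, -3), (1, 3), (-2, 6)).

Compute the Jacobian determinant of (x, y) with respect to (u, v):

    ∂(x,y)/∂(u,v) = | 3  -1 | = (3)(3) - (-1)(-3) = 6.
                   | -3  3 |

Its absolute value is |J| = 6 (the area scaling factor).

Substituting x = 3u - v, y = -3u + 3v into the integrand,

    19x y → -171u^2 + 228u v - 57v^2,

so the integral becomes

    ∬_R (-171u^2 + 228u v - 57v^2) · |J| du dv = ∫_0^1 ∫_0^2 (-1026u^2 + 1368u v - 342v^2) dv du.

Inner (v): -2052u^2 + 2736u - 912.
Outer (u): -228.

Therefore ∬_D (19x y) dx dy = -228.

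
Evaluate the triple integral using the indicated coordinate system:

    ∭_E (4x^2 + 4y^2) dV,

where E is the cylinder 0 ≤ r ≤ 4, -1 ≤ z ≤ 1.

In cylindrical coordinates, x = r cos(θ), y = r sin(θ), z = z, and dV = r dr dθ dz.

The integrand becomes 4r^2, so

    ∭_E (4x^2 + 4y^2) dV = ∫_{0}^{2π} ∫_{0}^{4} ∫_{-1}^{1} (4r^2) · r dz dr dθ.

Inner (z): 8r^3.
Middle (r from 0 to 4): 512.
Outer (θ): 1024π.

Therefore the triple integral equals 1024π.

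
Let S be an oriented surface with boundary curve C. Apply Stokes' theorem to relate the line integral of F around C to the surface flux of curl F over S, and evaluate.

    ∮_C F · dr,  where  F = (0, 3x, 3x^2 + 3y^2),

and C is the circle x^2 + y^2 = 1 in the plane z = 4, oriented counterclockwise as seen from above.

Let S be the flat disk x^2 + y^2 ≤ 1 in the plane z = 4, with upward unit normal n̂ = ẑ. By Stokes' theorem,

    ∮_C F · dr = ∬_S (∇ × F) · n̂ dS = ∬_D (curl F)_z dA,

where D is the disk x^2 + y^2 ≤ 1.

Compute the curl of F = (0, 3x, 3x^2 + 3y^2):
    (∇ × F)_x = ∂F_z/∂y - ∂F_y/∂z = 6y,
    (∇ × F)_y = ∂F_x/∂z - ∂F_z/∂x = -6x,
    (∇ × F)_z = ∂F_y/∂x - ∂F_x/∂y = 3.

On z = 4, (curl F)_z = 3.

Convert to polar (x = r cos θ, y = r sin θ, dA = r dr dθ); the integrand becomes 3, so

    ∬_D (curl F)_z dA = ∫_0^{2π} ∫_0^{1} (3) · r dr dθ.

Inner (r from 0 to 1): 3/2.
Outer (θ from 0 to 2π): 3π.

Therefore ∮_C F · dr = 3π.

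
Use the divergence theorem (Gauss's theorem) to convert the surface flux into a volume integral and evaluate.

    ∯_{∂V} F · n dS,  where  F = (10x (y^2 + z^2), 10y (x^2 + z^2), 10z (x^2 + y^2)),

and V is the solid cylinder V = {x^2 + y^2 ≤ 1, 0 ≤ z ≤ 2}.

By the divergence theorem,

    ∯_{∂V} F · n dS = ∭_V (∇ · F) dV.

Compute the divergence:
    ∇ · F = ∂F_x/∂x + ∂F_y/∂y + ∂F_z/∂z = 10y^2 + 10z^2 + 10x^2 + 10z^2 + 10x^2 + 10y^2 = 20x^2 + 20y^2 + 20z^2.

In cylindrical coordinates, x = r cos(θ), y = r sin(θ), z = z, dV = r dr dθ dz, with 0 ≤ r ≤ 1, 0 ≤ θ ≤ 2π, 0 ≤ z ≤ 2.

The integrand, after substitution and multiplying by the volume element, becomes (20r^2 + 20z^2) · r, so

    ∭_V (∇·F) dV = ∫_0^{2π} ∫_0^{1} ∫_0^{2} (20r^2 + 20z^2) · r dz dr dθ.

Inner (z from 0 to 2): 40r (r^2 + 4/3).
Middle (r from 0 to 1): 110/3.
Outer (θ from 0 to 2π): 220π/3.

Therefore ∯_{∂V} F · n dS = 220π/3.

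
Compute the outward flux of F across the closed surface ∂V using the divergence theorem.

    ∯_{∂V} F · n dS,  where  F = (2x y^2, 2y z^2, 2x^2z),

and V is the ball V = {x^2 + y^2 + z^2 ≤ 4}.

By the divergence theorem,

    ∯_{∂V} F · n dS = ∭_V (∇ · F) dV.

Compute the divergence:
    ∇ · F = ∂F_x/∂x + ∂F_y/∂y + ∂F_z/∂z = 2y^2 + 2z^2 + 2x^2 = 2x^2 + 2y^2 + 2z^2.

In spherical coordinates, x = ρ sin(φ) cos(θ), y = ρ sin(φ) sin(θ), z = ρ cos(φ), dV = ρ^2 sin(φ) dρ dφ dθ, with 0 ≤ ρ ≤ 2, 0 ≤ φ ≤ π, 0 ≤ θ ≤ 2π.

The integrand, after substitution and multiplying by the volume element, becomes (2ρ^2) · ρ^2 sin(φ), so

    ∭_V (∇·F) dV = ∫_0^{2π} ∫_0^{π} ∫_0^{2} (2ρ^2) · ρ^2 sin(φ) dρ dφ dθ.

Inner (ρ from 0 to 2): 64sin(φ)/5.
Middle (φ from 0 to π): 128/5.
Outer (θ from 0 to 2π): 256π/5.

Therefore ∯_{∂V} F · n dS = 256π/5.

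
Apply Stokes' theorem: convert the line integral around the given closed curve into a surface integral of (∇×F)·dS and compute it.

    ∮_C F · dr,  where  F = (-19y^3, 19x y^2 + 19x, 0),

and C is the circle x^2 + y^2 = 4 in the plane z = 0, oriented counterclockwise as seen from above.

Let S be the flat disk x^2 + y^2 ≤ 4 in the plane z = 0, with upward unit normal n̂ = ẑ. By Stokes' theorem,

    ∮_C F · dr = ∬_S (∇ × F) · n̂ dS = ∬_D (curl F)_z dA,

where D is the disk x^2 + y^2 ≤ 4.

Compute the curl of F = (-19y^3, 19x y^2 + 19x, 0):
    (∇ × F)_x = ∂F_z/∂y - ∂F_y/∂z = 0,
    (∇ × F)_y = ∂F_x/∂z - ∂F_z/∂x = 0,
    (∇ × F)_z = ∂F_y/∂x - ∂F_x/∂y = 76y^2 + 19.

On z = 0, (curl F)_z = 76y^2 + 19.

Convert to polar (x = r cos θ, y = r sin θ, dA = r dr dθ); the integrand becomes 76r^2sin(θ)^2 + 19, so

    ∬_D (curl F)_z dA = ∫_0^{2π} ∫_0^{2} (76r^2sin(θ)^2 + 19) · r dr dθ.

Inner (r from 0 to 2): 304sin(θ)^2 + 38.
Outer (θ from 0 to 2π): 380π.

Therefore ∮_C F · dr = 380π.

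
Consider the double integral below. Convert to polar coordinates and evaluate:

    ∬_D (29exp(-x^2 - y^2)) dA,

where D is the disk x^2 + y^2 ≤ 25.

The region D is 0 ≤ r ≤ 5, 0 ≤ θ ≤ 2π in polar coordinates, where x = r cos(θ), y = r sin(θ), and dA = r dr dθ.

Under the substitution, the integrand becomes 29exp(-r^2), so

    ∬_D (29exp(-x^2 - y^2)) dA = ∫_{0}^{2π} ∫_{0}^{5} (29exp(-r^2)) · r dr dθ.

Inner integral (in r): ∫_{0}^{5} (29exp(-r^2)) · r dr = 29/2 - 29exp(-25)/2.

Outer integral (in θ): ∫_{0}^{2π} (29/2 - 29exp(-25)/2) dθ = -29π exp(-25) + 29π.

Therefore ∬_D (29exp(-x^2 - y^2)) dA = -29π exp(-25) + 29π.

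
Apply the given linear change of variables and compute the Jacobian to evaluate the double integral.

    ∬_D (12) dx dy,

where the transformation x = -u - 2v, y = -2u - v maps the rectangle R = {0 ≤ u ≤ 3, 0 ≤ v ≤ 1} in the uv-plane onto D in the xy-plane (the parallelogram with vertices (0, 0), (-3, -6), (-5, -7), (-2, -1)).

Compute the Jacobian determinant of (x, y) with respect to (u, v):

    ∂(x,y)/∂(u,v) = | -1  -2 | = (-1)(-1) - (-2)(-2) = -3.
                   | -2  -1 |

Its absolute value is |J| = 3 (the area scaling factor).

Substituting x = -u - 2v, y = -2u - v into the integrand,

    12 → 12,

so the integral becomes

    ∬_R (12) · |J| du dv = ∫_0^3 ∫_0^1 (36) dv du.

Inner (v): 36.
Outer (u): 108.

Therefore ∬_D (12) dx dy = 108.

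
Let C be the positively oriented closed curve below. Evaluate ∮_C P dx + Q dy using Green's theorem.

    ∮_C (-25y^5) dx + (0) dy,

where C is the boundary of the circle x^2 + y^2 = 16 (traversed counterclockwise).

Green's theorem converts the closed line integral into a double integral over the enclosed region D:

    ∮_C P dx + Q dy = ∬_D (∂Q/∂x - ∂P/∂y) dA.

Here P = -25y^5, Q = 0, so

    ∂Q/∂x = 0,    ∂P/∂y = -125y^4,
    ∂Q/∂x - ∂P/∂y = 125y^4.

D is the region x^2 + y^2 ≤ 16. Evaluating the double integral:

In polar coordinates (x = r cos θ, y = r sin θ, dA = r dr dθ) the integrand becomes 125r^4sin(θ)^4, so

    ∬_D (125y^4) dA = ∫_0^{2π} ∫_0^{4} (125r^4sin(θ)^4) · r dr dθ.

Inner (r from 0 to 4): 256000sin(θ)^4/3.
Outer (θ from 0 to 2π): 64000π.

Therefore ∮_C P dx + Q dy = 64000π.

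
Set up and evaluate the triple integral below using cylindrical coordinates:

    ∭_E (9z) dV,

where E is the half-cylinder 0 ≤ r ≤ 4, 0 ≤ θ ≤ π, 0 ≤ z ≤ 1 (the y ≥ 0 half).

In cylindrical coordinates, x = r cos(θ), y = r sin(θ), z = z, and dV = r dr dθ dz.

The integrand becomes 9z, so

    ∭_E (9z) dV = ∫_{0}^{π} ∫_{0}^{4} ∫_{0}^{1} (9z) · r dz dr dθ.

Inner (z): 9r/2.
Middle (r from 0 to 4): 36.
Outer (θ): 36π.

Therefore the triple integral equals 36π.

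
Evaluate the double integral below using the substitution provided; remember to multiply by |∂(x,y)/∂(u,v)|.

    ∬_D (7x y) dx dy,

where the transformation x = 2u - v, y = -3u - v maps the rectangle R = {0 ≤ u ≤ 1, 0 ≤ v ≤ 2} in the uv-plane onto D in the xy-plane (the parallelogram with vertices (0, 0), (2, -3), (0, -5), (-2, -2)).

Compute the Jacobian determinant of (x, y) with respect to (u, v):

    ∂(x,y)/∂(u,v) = | 2  -1 | = (2)(-1) - (-1)(-3) = -5.
                   | -3  -1 |

Its absolute value is |J| = 5 (the area scaling factor).

Substituting x = 2u - v, y = -3u - v into the integrand,

    7x y → -42u^2 + 7u v + 7v^2,

so the integral becomes

    ∬_R (-42u^2 + 7u v + 7v^2) · |J| du dv = ∫_0^1 ∫_0^2 (-210u^2 + 35u v + 35v^2) dv du.

Inner (v): -420u^2 + 70u + 280/3.
Outer (u): -35/3.

Therefore ∬_D (7x y) dx dy = -35/3.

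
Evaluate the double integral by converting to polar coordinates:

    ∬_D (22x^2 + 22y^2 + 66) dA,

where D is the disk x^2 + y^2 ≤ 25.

The region D is 0 ≤ r ≤ 5, 0 ≤ θ ≤ 2π in polar coordinates, where x = r cos(θ), y = r sin(θ), and dA = r dr dθ.

Under the substitution, the integrand becomes 22r^2 + 66, so

    ∬_D (22x^2 + 22y^2 + 66) dA = ∫_{0}^{2π} ∫_{0}^{5} (22r^2 + 66) · r dr dθ.

Inner integral (in r): ∫_{0}^{5} (22r^2 + 66) · r dr = 8525/2.

Outer integral (in θ): ∫_{0}^{2π} (8525/2) dθ = 8525π.

Therefore ∬_D (22x^2 + 22y^2 + 66) dA = 8525π.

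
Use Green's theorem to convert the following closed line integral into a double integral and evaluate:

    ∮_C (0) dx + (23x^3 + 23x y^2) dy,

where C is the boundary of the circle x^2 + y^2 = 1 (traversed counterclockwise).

Green's theorem converts the closed line integral into a double integral over the enclosed region D:

    ∮_C P dx + Q dy = ∬_D (∂Q/∂x - ∂P/∂y) dA.

Here P = 0, Q = 23x^3 + 23x y^2, so

    ∂Q/∂x = 69x^2 + 23y^2,    ∂P/∂y = 0,
    ∂Q/∂x - ∂P/∂y = 69x^2 + 23y^2.

D is the region x^2 + y^2 ≤ 1. Evaluating the double integral:

In polar coordinates (x = r cos θ, y = r sin θ, dA = r dr dθ) the integrand becomes 23r^2(cos(2θ) + 2), so

    ∬_D (69x^2 + 23y^2) dA = ∫_0^{2π} ∫_0^{1} (23r^2(cos(2θ) + 2)) · r dr dθ.

Inner (r from 0 to 1): 23cos(2θ)/4 + 23/2.
Outer (θ from 0 to 2π): 23π.

Therefore ∮_C P dx + Q dy = 23π.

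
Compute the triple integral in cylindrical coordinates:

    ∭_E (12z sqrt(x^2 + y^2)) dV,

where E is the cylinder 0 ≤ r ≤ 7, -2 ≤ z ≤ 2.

In cylindrical coordinates, x = r cos(θ), y = r sin(θ), z = z, and dV = r dr dθ dz.

The integrand becomes 12r z, so

    ∭_E (12z sqrt(x^2 + y^2)) dV = ∫_{0}^{2π} ∫_{0}^{7} ∫_{-2}^{2} (12r z) · r dz dr dθ.

Inner (z): 0.
Middle (r from 0 to 7): 0.
Outer (θ): 0.

Therefore the triple integral equals 0.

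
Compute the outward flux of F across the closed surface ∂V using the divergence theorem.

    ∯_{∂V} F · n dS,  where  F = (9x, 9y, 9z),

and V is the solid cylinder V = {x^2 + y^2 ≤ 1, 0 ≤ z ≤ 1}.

By the divergence theorem,

    ∯_{∂V} F · n dS = ∭_V (∇ · F) dV.

Compute the divergence:
    ∇ · F = ∂F_x/∂x + ∂F_y/∂y + ∂F_z/∂z = 9 + 9 + 9 = 27.

In cylindrical coordinates, x = r cos(θ), y = r sin(θ), z = z, dV = r dr dθ dz, with 0 ≤ r ≤ 1, 0 ≤ θ ≤ 2π, 0 ≤ z ≤ 1.

The integrand, after substitution and multiplying by the volume element, becomes (27) · r, so

    ∭_V (∇·F) dV = ∫_0^{2π} ∫_0^{1} ∫_0^{1} (27) · r dz dr dθ.

Inner (z from 0 to 1): 27r.
Middle (r from 0 to 1): 27/2.
Outer (θ from 0 to 2π): 27π.

Therefore ∯_{∂V} F · n dS = 27π.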